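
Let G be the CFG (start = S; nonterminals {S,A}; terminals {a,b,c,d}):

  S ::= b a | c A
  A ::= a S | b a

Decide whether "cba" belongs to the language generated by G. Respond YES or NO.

CNF form of G:
  S -> T1 T0 | T2 A
  A -> T0 S | T1 T0
  T0 -> a
  T1 -> b
  T2 -> c

CYK fill:
  cell(0,0) c: {T2}  orig:{}
  cell(1,1) b: {T1}  orig:{}
  cell(2,2) a: {T0}  orig:{}
  cell(0,1) cb: ∅
  cell(1,2) ba: {A,S}
  cell(0,2) cba: {S}

S ∈ T[0,2] ⇒ YES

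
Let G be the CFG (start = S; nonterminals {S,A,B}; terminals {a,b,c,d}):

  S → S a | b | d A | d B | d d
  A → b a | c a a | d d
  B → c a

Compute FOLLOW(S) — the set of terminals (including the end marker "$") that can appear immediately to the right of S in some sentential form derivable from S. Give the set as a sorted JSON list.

FIRST iteration:
pass 1:
  A via A→b a: +{b}
  A via A→c a a: +{c}
  A via A→d d: +{d}
  B via B→c a: +{c}
  S via S→b: +{b}
  S via S→d A: +{d}
  FIRST[S]={b,d}  FIRST[A]={b,c,d}  FIRST[B]={c}
pass 2: done
  FIRST[S]={b,d}  FIRST[A]={b,c,d}  FIRST[B]={c}

FOLLOW sets:
initialize: $ ∈ FOLLOW(S)
pass 1:
  S→S a: FOLLOW(S) ⊇ FIRST(a) = {a}; new: +{a}
  S→d A: FOLLOW(A) ⊇ FOLLOW(S) ⊇ {$,a}; new: +{$,a}
  S→d B: FOLLOW(B) ⊇ FOLLOW(S) ⊇ {$,a}; new: +{$,a}
  FOLLOW[S]={$,a}  FOLLOW[A]={$,a}  FOLLOW[B]={$,a}
pass 2: (no change)
  FOLLOW[S]={$,a}  FOLLOW[A]={$,a}  FOLLOW[B]={$,a}

FOLLOW(S) = ["$", "a"]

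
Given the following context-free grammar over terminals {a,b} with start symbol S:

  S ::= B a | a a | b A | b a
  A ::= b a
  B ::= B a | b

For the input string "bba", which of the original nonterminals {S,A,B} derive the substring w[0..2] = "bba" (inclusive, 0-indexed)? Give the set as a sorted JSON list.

CNF form of G:
  S -> B T1 | T0 A | T0 T1 | T1 T1
  A -> T0 T1
  B -> B T1 | b
  T0 -> b
  T1 -> a

CYK table (by increasing span) — only the sub-triangle for w[0..2]:
  [0..0]={B,T0}  "b"  orig:{B}
  [1..1]={B,T0}  "b"  orig:{B}
  [2..2]={T1}  "a"  orig:{}
  [0..1]=∅  "bb"
  [1..2]={A,B,S}  "ba"
  [0..2]={S}  "bba"

Original NTs in T[0,2] deriving "bba": ["S"]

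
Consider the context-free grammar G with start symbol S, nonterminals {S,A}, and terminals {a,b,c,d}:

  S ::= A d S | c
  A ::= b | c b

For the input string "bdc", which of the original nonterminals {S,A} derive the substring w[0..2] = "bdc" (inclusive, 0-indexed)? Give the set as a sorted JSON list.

Convert to CNF:
  S -> A X3 | c
  A -> T0 T1 | b
  T0 -> c
  T1 -> b
  T2 -> d
  X3 -> T2 S

CYK table (by increasing span) (cells [i..j] with 0 ≤ i ≤ j ≤ 2 only):
  cell(0,0) b: {A,T1}  orig:{A}
  cell(1,1) d: {T2}  orig:{}
  cell(2,2) c: {S,T0}  orig:{S}
  cell(0,1) bd: ∅
  cell(1,2) dc: {X3}  orig:{}
  cell(0,2) bdc: {S}

Original NTs in T[0,2] deriving "bdc": ["S"]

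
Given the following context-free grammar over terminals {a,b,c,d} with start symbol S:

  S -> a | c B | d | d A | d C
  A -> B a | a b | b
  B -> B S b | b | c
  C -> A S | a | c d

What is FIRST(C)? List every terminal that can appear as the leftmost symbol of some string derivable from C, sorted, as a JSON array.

FIRST iteration:
round 1:
  A via A→a b: +{a}
  A via A→b: +{b}
  B via B→b: +{b}
  B via B→c: +{c}
  C via C→A S: +{a,b}
  C via C→c d: +{c}
  S via S→a: +{a}
  S via S→c B: +{c}
  S via S→d: +{d}
  S: {a,c,d}  A: {a,b}  B: {b,c}  C: {a,b,c}
round 2:
  A via A→B a: +{c}
  S: {a,c,d}  A: {a,b,c}  B: {b,c}  C: {a,b,c}
round 3: done
  S: {a,c,d}  A: {a,b,c}  B: {b,c}  C: {a,b,c}

FIRST(C) = ["a", "b", "c"]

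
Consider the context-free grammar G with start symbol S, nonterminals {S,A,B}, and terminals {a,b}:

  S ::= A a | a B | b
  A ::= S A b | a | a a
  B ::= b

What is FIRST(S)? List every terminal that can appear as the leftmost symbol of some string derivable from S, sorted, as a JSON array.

FIRST sets, iterate to fixpoint:
pass 1:
  A via A→a: +{a}
  B via B→b: +{b}
  S via S→A a: +{a}
  S via S→b: +{b}
  S: {a,b}  A: {a}  B: {b}
pass 2:
  A via A→S A b: +{b}
  S: {a,b}  A: {a,b}  B: {b}
pass 3: (stable)
  S: {a,b}  A: {a,b}  B: {b}

FIRST(S) = ["a", "b"]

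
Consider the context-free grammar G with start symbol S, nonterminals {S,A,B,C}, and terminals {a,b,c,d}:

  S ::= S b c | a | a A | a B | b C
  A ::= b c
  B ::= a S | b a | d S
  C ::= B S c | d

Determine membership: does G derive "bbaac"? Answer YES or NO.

Convert to CNF:
  S -> S X5 | T0 C | T2 A | T2 B | a
  A -> T0 T1
  B -> T0 T2 | T2 S | T3 S
  C -> B X4 | d
  T0 -> b
  T1 -> c
  T2 -> a
  T3 -> d
  X4 -> S T1
  X5 -> T0 T1

CYK fill:
  cell(0,0) b: {T0}  orig:{}
  cell(1,1) b: {T0}  orig:{}
  cell(2,2) a: {S,T2}  orig:{S}
  cell(3,3) a: {S,T2}  orig:{S}
  cell(4,4) c: {T1}  orig:{}
  cell(0,1) bb: ∅
  cell(1,2) ba: {B}
  cell(2,3) aa: {B}
  cell(3,4) ac: {X4}  orig:{}
  cell(0,2) bba: ∅
  cell(1,3) baa: ∅
  cell(2,4) aac: ∅
  cell(0,3) bbaa: ∅
  cell(1,4) baac: {C}
  cell(0,4) bbaac: {S}

S ∈ T[0,4] ⇒ YES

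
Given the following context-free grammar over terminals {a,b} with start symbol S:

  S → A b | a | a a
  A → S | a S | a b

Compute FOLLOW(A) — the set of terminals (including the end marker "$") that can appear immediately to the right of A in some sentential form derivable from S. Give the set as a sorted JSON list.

FIRST sets, iterate to fixpoint:
[1]
  A via A→a S: +{a}
  S via S→A b: +{a}
  S: {a}  A: {a}
[2] (no change)
  S: {a}  A: {a}

Compute FOLLOW by fixpoint:
FOLLOW(S) := {$}
[1]
  S→A b: FOLLOW(A) ⊇ FIRST(b) = {b}; new: +{b}
  S: {$}  A: {b}
[2]
  A→S: FOLLOW(S) ⊇ FOLLOW(A) ⊇ {b}; new: +{b}
  S: {$,b}  A: {b}
[3] done
  S: {$,b}  A: {b}

FOLLOW(A) = ["b"]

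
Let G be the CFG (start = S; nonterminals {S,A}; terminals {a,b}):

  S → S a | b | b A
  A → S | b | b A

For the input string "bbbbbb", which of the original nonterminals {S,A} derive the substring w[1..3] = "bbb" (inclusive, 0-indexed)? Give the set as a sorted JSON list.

CNF form of G:
  S -> S T0 | T1 A | b
  A -> S T0 | T1 A | b
  T0 -> a
  T1 -> b

CYK table (by increasing span) — only the sub-triangle for w[1..3]:
  cell(1,1) b: {A,S,T1}  orig:{A,S}
  cell(2,2) b: {A,S,T1}  orig:{A,S}
  cell(3,3) b: {A,S,T1}  orig:{A,S}
  cell(1,2) bb: {A,S}
  cell(2,3) bb: {A,S}
  cell(1,3) bbb: {A,S}

Original NTs in T[1,3] deriving "bbb": ["A", "S"]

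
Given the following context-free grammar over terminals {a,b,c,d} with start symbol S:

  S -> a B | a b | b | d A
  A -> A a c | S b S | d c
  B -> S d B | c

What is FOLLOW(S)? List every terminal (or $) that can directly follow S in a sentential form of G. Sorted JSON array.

FIRST iteration:
round 1:
  A via A→d c: +{d}
  B via B→c: +{c}
  S via S→a B: +{a}
  S via S→b: +{b}
  S via S→d A: +{d}
  FIRST(S)={a,b,d}  FIRST(A)={d}  FIRST(B)={c}
round 2:
  A via A→S b S: +{a,b}
  B via B→S d B: +{a,b,d}
  FIRST(S)={a,b,d}  FIRST(A)={a,b,d}  FIRST(B)={a,b,c,d}
round 3: (stable)
  FIRST(S)={a,b,d}  FIRST(A)={a,b,d}  FIRST(B)={a,b,c,d}

FOLLOW iteration:
FOLLOW(S) := {$}
pass 1:
  A→A a c: FOLLOW(A) ⊇ FIRST(a) = {a}; new: +{a}
  A→S b S: FOLLOW(S) ⊇ FIRST(b) = {b}; new: +{b}
  A→S b S: FOLLOW(S) ⊇ FOLLOW(A) ⊇ {a}; new: +{a}
  B→S d B: FOLLOW(S) ⊇ FIRST(d) = {d}; new: +{d}
  S→a B: FOLLOW(B) ⊇ FOLLOW(S) ⊇ {$,a,b,d}; new: +{$,a,b,d}
  S→d A: FOLLOW(A) ⊇ FOLLOW(S) ⊇ {$,a,b,d}; new: +{$,b,d}
  FOLLOW(S)={$,a,b,d}  FOLLOW(A)={$,a,b,d}  FOLLOW(B)={$,a,b,d}
pass 2: — fixpoint
  FOLLOW(S)={$,a,b,d}  FOLLOW(A)={$,a,b,d}  FOLLOW(B)={$,a,b,d}

FOLLOW(S) = ["$", "a", "b", "d"]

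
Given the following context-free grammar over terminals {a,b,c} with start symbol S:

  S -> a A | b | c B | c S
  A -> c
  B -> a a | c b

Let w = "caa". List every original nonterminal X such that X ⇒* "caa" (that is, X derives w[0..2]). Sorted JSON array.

Convert to CNF:
  S -> T0 A | T1 B | T1 S | b
  A -> c
  B -> T0 T0 | T1 T2
  T0 -> a
  T1 -> c
  T2 -> b

CYK fill, restricted to cells inside w[0..2]:
  T[0,0] 'c' = {A,T1}  orig:{A}
  T[1,1] 'a' = {T0}  orig:{}
  T[2,2] 'a' = {T0}  orig:{}
  T[0,1] 'ca' = ∅
  T[1,2] 'aa' = {B}
  T[0,2] 'caa' = {S}

Original NTs in T[0,2] deriving "caa": ["S"]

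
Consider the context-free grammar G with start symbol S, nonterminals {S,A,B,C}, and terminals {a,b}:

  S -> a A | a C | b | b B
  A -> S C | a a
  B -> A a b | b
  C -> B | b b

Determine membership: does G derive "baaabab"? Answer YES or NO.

CNF form of G:
  S -> T0 A | T0 C | T1 B | b
  A -> S C | T0 T0
  B -> A X2 | b
  C -> A X3 | T1 T1 | b
  T0 -> a
  T1 -> b
  X2 -> T0 T1
  X3 -> T0 T1

Fill CYK table bottom-up:
  [0..0]={B,C,S,T1}  "b"  orig:{B,C,S}
  [1..1]={T0}  "a"  orig:{}
  [2..2]={T0}  "a"  orig:{}
  [3..3]={T0}  "a"  orig:{}
  [4..4]={B,C,S,T1}  "b"  orig:{B,C,S}
  [5..5]={T0}  "a"  orig:{}
  [6..6]={B,C,S,T1}  "b"  orig:{B,C,S}
  [0..1]=∅  "ba"
  [1..2]={A}  "aa"
  [2..3]={A}  "aa"
  [3..4]={S,X2,X3}  "ab"  orig:{S}
  [4..5]=∅  "ba"
  [5..6]={S,X2,X3}  "ab"  orig:{S}
  [0..2]=∅  "baa"
  [1..3]={S}  "aaa"
  [2..4]=∅  "aab"
  [3..5]=∅  "aba"
  [4..6]=∅  "bab"
  [0..3]=∅  "baaa"
  [1..4]={A,B,C}  "aaab"
  [2..5]=∅  "aaba"
  [3..6]=∅  "abab"
  [0..4]={A,S}  "baaab"
  [1..5]=∅  "aaaba"
  [2..6]=∅  "aabab"
  [0..5]=∅  "baaaba"
  [1..6]={B,C}  "aaabab"
  [0..6]={A,B,C,S}  "baaabab"

S ∈ T[0,6] ⇒ YES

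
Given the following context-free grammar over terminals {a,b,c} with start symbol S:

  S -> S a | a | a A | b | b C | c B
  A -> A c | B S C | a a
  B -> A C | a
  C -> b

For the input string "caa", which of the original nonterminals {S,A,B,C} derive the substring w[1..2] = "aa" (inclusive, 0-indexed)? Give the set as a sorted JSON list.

CNF form of G:
  S -> S T1 | T0 B | T1 A | T2 C | a | b
  A -> A T0 | B X3 | T1 T1
  B -> A C | a
  C -> b
  T0 -> c
  T1 -> a
  T2 -> b
  X3 -> S C

Fill CYK table bottom-up — only the sub-triangle for w[1..2]:
  T[1,1] 'a' = {B,S,T1}  orig:{B,S}
  T[2,2] 'a' = {B,S,T1}  orig:{B,S}
  T[1,2] 'aa' = {A,S}

Original NTs in T[1,2] deriving "aa": ["A", "S"]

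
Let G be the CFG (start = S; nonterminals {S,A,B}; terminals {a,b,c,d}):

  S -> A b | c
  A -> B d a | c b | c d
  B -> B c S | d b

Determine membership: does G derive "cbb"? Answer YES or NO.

CNF form of G:
  S -> A T3 | c
  A -> B X4 | T2 T0 | T2 T3
  B -> B X5 | T0 T3
  T0 -> d
  T1 -> a
  T2 -> c
  T3 -> b
  X4 -> T0 T1
  X5 -> T2 S

CYK fill:
  T[0,0] 'c' = {S,T2}  orig:{S}
  T[1,1] 'b' = {T3}  orig:{}
  T[2,2] 'b' = {T3}  orig:{}
  T[0,1] 'cb' = {A}
  T[1,2] 'bb' = ∅
  T[0,2] 'cbb' = {S}

S ∈ T[0,2] ⇒ YES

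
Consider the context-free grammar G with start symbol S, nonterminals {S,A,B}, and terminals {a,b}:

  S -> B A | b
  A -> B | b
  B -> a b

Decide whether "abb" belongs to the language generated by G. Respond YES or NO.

CNF form of G:
  S -> B A | b
  A -> T0 T1 | b
  B -> T0 T1
  T0 -> a
  T1 -> b

CYK fill:
  T[0,0] 'a' = {T0}  orig:{}
  T[1,1] 'b' = {A,S,T1}  orig:{A,S}
  T[2,2] 'b' = {A,S,T1}  orig:{A,S}
  T[0,1] 'ab' = {A,B}
  T[1,2] 'bb' = ∅
  T[0,2] 'abb' = {S}

S ∈ T[0,2] ⇒ YES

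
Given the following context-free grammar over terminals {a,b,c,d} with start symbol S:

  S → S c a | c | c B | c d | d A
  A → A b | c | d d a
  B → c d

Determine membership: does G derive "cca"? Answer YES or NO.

Convert to CNF:
  S -> S X5 | T1 A | T3 B | T3 T1 | c
  A -> A T0 | T1 X4 | c
  B -> T3 T1
  T0 -> b
  T1 -> d
  T2 -> a
  T3 -> c
  X4 -> T1 T2
  X5 -> T3 T2

CYK table (by increasing span):
  [0..0]={A,S,T3}  "c"  orig:{A,S}
  [1..1]={A,S,T3}  "c"  orig:{A,S}
  [2..2]={T2}  "a"  orig:{}
  [0..1]=∅  "cc"
  [1..2]={X5}  "ca"  orig:{}
  [0..2]={S}  "cca"

S ∈ T[0,2] ⇒ YES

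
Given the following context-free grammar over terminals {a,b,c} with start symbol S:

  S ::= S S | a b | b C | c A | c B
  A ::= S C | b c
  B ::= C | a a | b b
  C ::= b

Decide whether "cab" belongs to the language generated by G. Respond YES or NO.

CNF form of G:
  S -> S S | T0 C | T1 A | T1 B | T2 T0
  A -> S C | T0 T1
  B -> T0 T0 | T2 T2 | b
  C -> b
  T0 -> b
  T1 -> c
  T2 -> a

Fill CYK table bottom-up:
  [0..0]={T1}  "c"  orig:{}
  [1..1]={T2}  "a"  orig:{}
  [2..2]={B,C,T0}  "b"  orig:{B,C}
  [0..1]=∅  "ca"
  [1..2]={S}  "ab"
  [0..2]=∅  "cab"

S ∉ T[0,2] ⇒ NO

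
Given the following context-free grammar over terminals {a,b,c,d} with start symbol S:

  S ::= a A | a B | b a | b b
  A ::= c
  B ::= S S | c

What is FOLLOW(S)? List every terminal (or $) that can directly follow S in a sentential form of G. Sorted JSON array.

FIRST sets, iterate to fixpoint:
[1]
  A via A→c: +{c}
  B via B→c: +{c}
  S via S→a A: +{a}
  S via S→b a: +{b}
  S: {a,b}  A: {c}  B: {c}
[2]
  B via B→S S: +{a,b}
  S: {a,b}  A: {c}  B: {a,b,c}
[3] — fixpoint
  S: {a,b}  A: {c}  B: {a,b,c}

FOLLOW sets:
FOLLOW(S) := {$}
pass 1:
  B→S S: FOLLOW(S) ⊇ FIRST(S) = {a,b}; new: +{a,b}
  S→a A: FOLLOW(A) ⊇ FOLLOW(S) ⊇ {$,a,b}; new: +{$,a,b}
  S→a B: FOLLOW(B) ⊇ FOLLOW(S) ⊇ {$,a,b}; new: +{$,a,b}
  FOLLOW(S)={$,a,b}  FOLLOW(A)={$,a,b}  FOLLOW(B)={$,a,b}
pass 2: — fixpoint
  FOLLOW(S)={$,a,b}  FOLLOW(A)={$,a,b}  FOLLOW(B)={$,a,b}

FOLLOW(S) = ["$", "a", "b"]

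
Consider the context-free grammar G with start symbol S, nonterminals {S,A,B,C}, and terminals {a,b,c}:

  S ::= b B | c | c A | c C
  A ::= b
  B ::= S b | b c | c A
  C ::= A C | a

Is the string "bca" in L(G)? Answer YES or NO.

Convert to CNF:
  S -> T0 B | T1 A | T1 C | c
  A -> b
  B -> S T0 | T0 T1 | T1 A
  C -> A C | a
  T0 -> b
  T1 -> c

CYK table (by increasing span):
  T[0,0] 'b' = {A,T0}  orig:{A}
  T[1,1] 'c' = {S,T1}  orig:{S}
  T[2,2] 'a' = {C}
  T[0,1] 'bc' = {B}
  T[1,2] 'ca' = {S}
  T[0,2] 'bca' = ∅

S ∉ T[0,2] ⇒ NO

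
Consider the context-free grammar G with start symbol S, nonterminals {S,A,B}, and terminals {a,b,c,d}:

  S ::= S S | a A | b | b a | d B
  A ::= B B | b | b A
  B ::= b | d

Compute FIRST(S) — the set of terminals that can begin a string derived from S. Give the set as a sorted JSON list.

FIRST iteration:
[1]
  A via A→b: +{b}
  B via B→b: +{b}
  B via B→d: +{d}
  S via S→a A: +{a}
  S via S→b: +{b}
  S via S→d B: +{d}
  S: {a,b,d}  A: {b}  B: {b,d}
[2]
  A via A→B B: +{d}
  S: {a,b,d}  A: {b,d}  B: {b,d}
[3] done
  S: {a,b,d}  A: {b,d}  B: {b,d}

FIRST(S) = ["a", "b", "d"]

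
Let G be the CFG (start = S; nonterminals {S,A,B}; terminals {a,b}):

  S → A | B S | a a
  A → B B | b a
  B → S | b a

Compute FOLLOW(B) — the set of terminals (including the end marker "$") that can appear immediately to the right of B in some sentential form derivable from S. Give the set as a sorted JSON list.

FIRST sets, iterate to fixpoint:
[1]
  A via A→b a: +{b}
  B via B→b a: +{b}
  S via S→A: +{b}
  S via S→a a: +{a}
  S: {a,b}  A: {b}  B: {b}
[2]
  B via B→S: +{a}
  S: {a,b}  A: {b}  B: {a,b}
[3]
  A via A→B B: +{a}
  S: {a,b}  A: {a,b}  B: {a,b}
[4] — fixpoint
  S: {a,b}  A: {a,b}  B: {a,b}

FOLLOW sets:
FOLLOW(S) := {$}
[1]
  A→B B: FOLLOW(B) ⊇ FIRST(B) = {a,b}; new: +{a,b}
  B→S: FOLLOW(S) ⊇ FOLLOW(B) ⊇ {a,b}; new: +{a,b}
  S→A: FOLLOW(A) ⊇ FOLLOW(S) ⊇ {$,a,b}; new: +{$,a,b}
  FOLLOW[S]={$,a,b}  FOLLOW[A]={$,a,b}  FOLLOW[B]={a,b}
[2]
  A→B B: FOLLOW(B) ⊇ FOLLOW(A) ⊇ {$,a,b}; new: +{$}
  FOLLOW[S]={$,a,b}  FOLLOW[A]={$,a,b}  FOLLOW[B]={$,a,b}
[3] (stable)
  FOLLOW[S]={$,a,b}  FOLLOW[A]={$,a,b}  FOLLOW[B]={$,a,b}

FOLLOW(B) = ["$", "a", "b"]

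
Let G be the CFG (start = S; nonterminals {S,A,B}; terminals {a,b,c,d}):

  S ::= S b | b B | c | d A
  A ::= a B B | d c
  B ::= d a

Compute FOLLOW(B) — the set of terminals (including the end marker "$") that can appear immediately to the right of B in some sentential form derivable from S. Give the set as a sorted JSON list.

FIRST sets, iterate to fixpoint:
iter 1:
  A via A→a B B: +{a}
  A via A→d c: +{d}
  B via B→d a: +{d}
  S via S→b B: +{b}
  S via S→c: +{c}
  S via S→d A: +{d}
  S: {b,c,d}  A: {a,d}  B: {d}
iter 2: (stable)
  S: {b,c,d}  A: {a,d}  B: {d}

Compute FOLLOW by fixpoint:
seed FOLLOW(S) with $
pass 1:
  A→a B B: FOLLOW(B) ⊇ FIRST(B) = {d}; new: +{d}
  S→S b: FOLLOW(S) ⊇ FIRST(b) = {b}; new: +{b}
  S→b B: FOLLOW(B) ⊇ FOLLOW(S) ⊇ {$,b}; new: +{$,b}
  S→d A: FOLLOW(A) ⊇ FOLLOW(S) ⊇ {$,b}; new: +{$,b}
  S: {$,b}  A: {$,b}  B: {$,b,d}
pass 2: (no change)
  S: {$,b}  A: {$,b}  B: {$,b,d}

FOLLOW(B) = ["$", "b", "d"]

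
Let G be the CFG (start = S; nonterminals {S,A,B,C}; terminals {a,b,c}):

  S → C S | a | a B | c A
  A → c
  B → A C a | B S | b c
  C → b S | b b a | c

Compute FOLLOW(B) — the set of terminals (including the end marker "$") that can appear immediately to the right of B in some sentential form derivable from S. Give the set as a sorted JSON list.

Compute FIRST by fixpoint:
round 1:
  A via A→c: +{c}
  B via B→A C a: +{c}
  B via B→b c: +{b}
  C via C→b S: +{b}
  C via C→c: +{c}
  S via S→C S: +{b,c}
  S via S→a: +{a}
  FIRST(S)={a,b,c}  FIRST(A)={c}  FIRST(B)={b,c}  FIRST(C)={b,c}
round 2: (no change)
  FIRST(S)={a,b,c}  FIRST(A)={c}  FIRST(B)={b,c}  FIRST(C)={b,c}

Compute FOLLOW by fixpoint:
seed FOLLOW(S) with $
round 1:
  B→A C a: FOLLOW(A) ⊇ FIRST(C) = {b,c}; new: +{b,c}
  B→A C a: FOLLOW(C) ⊇ FIRST(a) = {a}; new: +{a}
  B→B S: FOLLOW(B) ⊇ FIRST(S) = {a,b,c}; new: +{a,b,c}
  B→B S: FOLLOW(S) ⊇ FOLLOW(B) ⊇ {a,b,c}; new: +{a,b,c}
  S→C S: FOLLOW(C) ⊇ FIRST(S) = {a,b,c}; new: +{b,c}
  S→a B: FOLLOW(B) ⊇ FOLLOW(S) ⊇ {$,a,b,c}; new: +{$}
  S→c A: FOLLOW(A) ⊇ FOLLOW(S) ⊇ {$,a,b,c}; new: +{$,a}
  S: {$,a,b,c}  A: {$,a,b,c}  B: {$,a,b,c}  C: {a,b,c}
round 2: — fixpoint
  S: {$,a,b,c}  A: {$,a,b,c}  B: {$,a,b,c}  C: {a,b,c}

FOLLOW(B) = ["$", "a", "b", "c"]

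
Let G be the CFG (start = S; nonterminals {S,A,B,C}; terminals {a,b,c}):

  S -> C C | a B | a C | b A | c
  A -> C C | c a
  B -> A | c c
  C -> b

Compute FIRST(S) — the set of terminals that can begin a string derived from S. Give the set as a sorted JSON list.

Compute FIRST by fixpoint:
pass 1:
  A via A→c a: +{c}
  B via B→A: +{c}
  C via C→b: +{b}
  S via S→C C: +{b}
  S via S→a B: +{a}
  S via S→c: +{c}
  FIRST(S)={a,b,c}  FIRST(A)={c}  FIRST(B)={c}  FIRST(C)={b}
pass 2:
  A via A→C C: +{b}
  B via B→A: +{b}
  FIRST(S)={a,b,c}  FIRST(A)={b,c}  FIRST(B)={b,c}  FIRST(C)={b}
pass 3: done
  FIRST(S)={a,b,c}  FIRST(A)={b,c}  FIRST(B)={b,c}  FIRST(C)={b}

FIRST(S) = ["a", "b", "c"]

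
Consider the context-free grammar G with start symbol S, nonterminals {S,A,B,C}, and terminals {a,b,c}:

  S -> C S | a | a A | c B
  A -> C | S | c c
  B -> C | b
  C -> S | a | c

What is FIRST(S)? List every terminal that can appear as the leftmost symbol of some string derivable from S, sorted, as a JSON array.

Compute FIRST by fixpoint:
pass 1:
  A via A→c c: +{c}
  B via B→b: +{b}
  C via C→a: +{a}
  C via C→c: +{c}
  S via S→C S: +{a,c}
  FIRST(S)={a,c}  FIRST(A)={c}  FIRST(B)={b}  FIRST(C)={a,c}
pass 2:
  A via A→C: +{a}
  B via B→C: +{a,c}
  FIRST(S)={a,c}  FIRST(A)={a,c}  FIRST(B)={a,b,c}  FIRST(C)={a,c}
pass 3: done
  FIRST(S)={a,c}  FIRST(A)={a,c}  FIRST(B)={a,b,c}  FIRST(C)={a,c}

FIRST(S) = ["a", "c"]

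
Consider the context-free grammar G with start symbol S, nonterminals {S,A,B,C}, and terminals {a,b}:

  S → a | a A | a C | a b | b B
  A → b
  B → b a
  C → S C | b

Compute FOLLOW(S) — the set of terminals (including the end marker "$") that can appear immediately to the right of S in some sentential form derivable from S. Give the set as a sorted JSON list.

FIRST iteration:
round 1:
  A via A→b: +{b}
  B via B→b a: +{b}
  C via C→b: +{b}
  S via S→a: +{a}
  S via S→b B: +{b}
  FIRST[S]={a,b}  FIRST[A]={b}  FIRST[B]={b}  FIRST[C]={b}
round 2:
  C via C→S C: +{a}
  FIRST[S]={a,b}  FIRST[A]={b}  FIRST[B]={b}  FIRST[C]={a,b}
round 3: (stable)
  FIRST[S]={a,b}  FIRST[A]={b}  FIRST[B]={b}  FIRST[C]={a,b}

FOLLOW sets:
FOLLOW(S) := {$}
iter 1:
  C→S C: FOLLOW(S) ⊇ FIRST(C) = {a,b}; new: +{a,b}
  S→a A: FOLLOW(A) ⊇ FOLLOW(S) ⊇ {$,a,b}; new: +{$,a,b}
  S→a C: FOLLOW(C) ⊇ FOLLOW(S) ⊇ {$,a,b}; new: +{$,a,b}
  S→b B: FOLLOW(B) ⊇ FOLLOW(S) ⊇ {$,a,b}; new: +{$,a,b}
  S: {$,a,b}  A: {$,a,b}  B: {$,a,b}  C: {$,a,b}
iter 2: done
  S: {$,a,b}  A: {$,a,b}  B: {$,a,b}  C: {$,a,b}

FOLLOW(S) = ["$", "a", "b"]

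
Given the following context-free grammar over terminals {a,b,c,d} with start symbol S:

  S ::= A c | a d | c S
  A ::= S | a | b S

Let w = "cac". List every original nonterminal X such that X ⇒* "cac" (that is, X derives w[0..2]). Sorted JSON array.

Convert to CNF:
  S -> A T0 | T0 S | T1 T2
  A -> A T0 | T0 S | T1 T2 | T3 S | a
  T0 -> c
  T1 -> a
  T2 -> d
  T3 -> b

CYK table (by increasing span), restricted to cells inside w[0..2]:
  cell(0,0) c: {T0}  orig:{}
  cell(1,1) a: {A,T1}  orig:{A}
  cell(2,2) c: {T0}  orig:{}
  cell(0,1) ca: ∅
  cell(1,2) ac: {A,S}
  cell(0,2) cac: {A,S}

Original NTs in T[0,2] deriving "cac": ["A", "S"]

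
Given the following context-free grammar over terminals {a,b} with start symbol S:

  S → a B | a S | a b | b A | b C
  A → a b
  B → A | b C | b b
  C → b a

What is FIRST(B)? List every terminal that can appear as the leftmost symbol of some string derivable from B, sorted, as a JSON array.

FIRST iteration:
pass 1:
  A via A→a b: +{a}
  B via B→A: +{a}
  B via B→b C: +{b}
  C via C→b a: +{b}
  S via S→a B: +{a}
  S via S→b A: +{b}
  FIRST[S]={a,b}  FIRST[A]={a}  FIRST[B]={a,b}  FIRST[C]={b}
pass 2: (no change)
  FIRST[S]={a,b}  FIRST[A]={a}  FIRST[B]={a,b}  FIRST[C]={b}

FIRST(B) = ["a", "b"]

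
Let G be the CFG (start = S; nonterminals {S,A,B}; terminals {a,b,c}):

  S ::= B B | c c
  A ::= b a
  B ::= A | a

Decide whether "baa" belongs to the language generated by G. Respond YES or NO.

CNF form of G:
  S -> B B | T2 T2
  A -> T0 T1
  B -> T0 T1 | a
  T0 -> b
  T1 -> a
  T2 -> c

CYK table (by increasing span):
  [0..0]={T0}  "b"  orig:{}
  [1..1]={B,T1}  "a"  orig:{B}
  [2..2]={B,T1}  "a"  orig:{B}
  [0..1]={A,B}  "ba"
  [1..2]={S}  "aa"
  [0..2]={S}  "baa"

S ∈ T[0,2] ⇒ YES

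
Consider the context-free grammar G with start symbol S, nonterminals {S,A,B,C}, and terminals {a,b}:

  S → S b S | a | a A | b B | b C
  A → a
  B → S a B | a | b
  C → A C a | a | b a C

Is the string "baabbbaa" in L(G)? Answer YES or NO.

Convert to CNF:
  S -> S X5 | T0 A | T1 B | T1 C | a
  A -> a
  B -> S X2 | a | b
  C -> A X3 | T1 X4 | a
  T0 -> a
  T1 -> b
  X2 -> T0 B
  X3 -> C T0
  X4 -> T0 C
  X5 -> T1 S

Fill CYK table bottom-up:
  cell(0,0) b: {B,T1}  orig:{B}
  cell(1,1) a: {A,B,C,S,T0}  orig:{A,B,C,S}
  cell(2,2) a: {A,B,C,S,T0}  orig:{A,B,C,S}
  cell(3,3) b: {B,T1}  orig:{B}
  cell(4,4) b: {B,T1}  orig:{B}
  cell(5,5) b: {B,T1}  orig:{B}
  cell(6,6) a: {A,B,C,S,T0}  orig:{A,B,C,S}
  cell(7,7) a: {A,B,C,S,T0}  orig:{A,B,C,S}
  cell(0,1) ba: {S,X5}  orig:{S}
  cell(1,2) aa: {S,X2,X3,X4}  orig:{S}
  cell(2,3) ab: {X2}  orig:{}
  cell(3,4) bb: {S}
  cell(4,5) bb: {S}
  cell(5,6) ba: {S,X5}  orig:{S}
  cell(6,7) aa: {S,X2,X3,X4}  orig:{S}
  cell(0,2) baa: {C,X5}  orig:{C}
  cell(1,3) aab: {B}
  cell(2,4) abb: ∅
  cell(3,5) bbb: {X5}  orig:{}
  cell(4,6) bba: {X5}  orig:{}
  cell(5,7) baa: {C,X5}  orig:{C}
  cell(0,3) baab: {B,S}
  cell(1,4) aabb: ∅
  cell(2,5) abbb: {S}
  cell(3,6) bbba: {S}
  cell(4,7) bbaa: {B,S}
  cell(0,4) baabb: ∅
  cell(1,5) aabbb: {S}
  cell(2,6) abbba: ∅
  cell(3,7) bbbaa: {S,X5}  orig:{S}
  cell(0,5) baabbb: {X5}  orig:{}
  cell(1,6) aabbba: ∅
  cell(2,7) abbbaa: {B,S}
  cell(0,6) baabbba: {S}
  cell(1,7) aabbbaa: {B,S,X2}  orig:{B,S}
  cell(0,7) baabbbaa: {S,X5}  orig:{S}

S ∈ T[0,7] ⇒ YES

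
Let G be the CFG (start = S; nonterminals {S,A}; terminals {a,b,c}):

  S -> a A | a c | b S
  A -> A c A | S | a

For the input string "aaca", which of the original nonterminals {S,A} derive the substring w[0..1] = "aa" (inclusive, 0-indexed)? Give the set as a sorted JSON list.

CNF form of G:
  S -> T1 A | T1 T0 | T2 S
  A -> A X3 | T1 A | T1 T0 | T2 S | a
  T0 -> c
  T1 -> a
  T2 -> b
  X3 -> T0 A

CYK fill, restricted to cells inside w[0..1]:
  T[0,0] 'a' = {A,T1}  orig:{A}
  T[1,1] 'a' = {A,T1}  orig:{A}
  T[0,1] 'aa' = {A,S}

Original NTs in T[0,1] deriving "aa": ["A", "S"]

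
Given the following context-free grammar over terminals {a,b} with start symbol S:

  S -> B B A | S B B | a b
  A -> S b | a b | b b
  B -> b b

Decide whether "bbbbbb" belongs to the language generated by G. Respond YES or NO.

Convert to CNF:
  S -> B X2 | S X3 | T1 T0
  A -> S T0 | T0 T0 | T1 T0
  B -> T0 T0
  T0 -> b
  T1 -> a
  X2 -> B A
  X3 -> B B

Fill CYK table bottom-up:
  cell(0,0) b: {T0}  orig:{}
  cell(1,1) b: {T0}  orig:{}
  cell(2,2) b: {T0}  orig:{}
  cell(3,3) b: {T0}  orig:{}
  cell(4,4) b: {T0}  orig:{}
  cell(5,5) b: {T0}  orig:{}
  cell(0,1) bb: {A,B}
  cell(1,2) bb: {A,B}
  cell(2,3) bb: {A,B}
  cell(3,4) bb: {A,B}
  cell(4,5) bb: {A,B}
  cell(0,2) bbb: ∅
  cell(1,3) bbb: ∅
  cell(2,4) bbb: ∅
  cell(3,5) bbb: ∅
  cell(0,3) bbbb: {X2,X3}  orig:{}
  cell(1,4) bbbb: {X2,X3}  orig:{}
  cell(2,5) bbbb: {X2,X3}  orig:{}
  cell(0,4) bbbbb: ∅
  cell(1,5) bbbbb: ∅
  cell(0,5) bbbbbb: {S}

S ∈ T[0,5] ⇒ YES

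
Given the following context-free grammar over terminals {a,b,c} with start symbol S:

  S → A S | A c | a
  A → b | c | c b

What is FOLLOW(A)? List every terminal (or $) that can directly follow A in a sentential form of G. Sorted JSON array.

Compute FIRST by fixpoint:
pass 1:
  A via A→b: +{b}
  A via A→c: +{c}
  S via S→A S: +{b,c}
  S via S→a: +{a}
  S: {a,b,c}  A: {b,c}
pass 2: done
  S: {a,b,c}  A: {b,c}

FOLLOW iteration:
seed FOLLOW(S) with $
iter 1:
  S→A S: FOLLOW(A) ⊇ FIRST(S) = {a,b,c}; new: +{a,b,c}
  FOLLOW[S]={$}  FOLLOW[A]={a,b,c}
iter 2: done
  FOLLOW[S]={$}  FOLLOW[A]={a,b,c}

FOLLOW(A) = ["a", "b", "c"]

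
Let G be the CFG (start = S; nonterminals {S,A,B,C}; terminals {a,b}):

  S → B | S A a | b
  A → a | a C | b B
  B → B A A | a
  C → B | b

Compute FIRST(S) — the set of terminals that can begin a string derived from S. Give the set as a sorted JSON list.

Compute FIRST by fixpoint:
pass 1:
  A via A→a: +{a}
  A via A→b B: +{b}
  B via B→a: +{a}
  C via C→B: +{a}
  C via C→b: +{b}
  S via S→B: +{a}
  S via S→b: +{b}
  FIRST(S)={a,b}  FIRST(A)={a,b}  FIRST(B)={a}  FIRST(C)={a,b}
pass 2: (stable)
  FIRST(S)={a,b}  FIRST(A)={a,b}  FIRST(B)={a}  FIRST(C)={a,b}

FIRST(S) = ["a", "b"]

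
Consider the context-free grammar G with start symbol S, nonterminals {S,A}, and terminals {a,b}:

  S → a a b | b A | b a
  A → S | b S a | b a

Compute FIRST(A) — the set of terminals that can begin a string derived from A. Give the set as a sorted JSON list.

Compute FIRST by fixpoint:
[1]
  A via A→b S a: +{b}
  S via S→a a b: +{a}
  S via S→b A: +{b}
  S: {a,b}  A: {b}
[2]
  A via A→S: +{a}
  S: {a,b}  A: {a,b}
[3] — fixpoint
  S: {a,b}  A: {a,b}

FIRST(A) = ["a", "b"]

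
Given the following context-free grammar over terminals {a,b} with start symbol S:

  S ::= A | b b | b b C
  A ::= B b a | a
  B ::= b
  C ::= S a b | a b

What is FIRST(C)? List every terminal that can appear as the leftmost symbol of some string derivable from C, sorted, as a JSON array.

Compute FIRST by fixpoint:
pass 1:
  A via A→a: +{a}
  B via B→b: +{b}
  C via C→a b: +{a}
  S via S→A: +{a}
  S via S→b b: +{b}
  FIRST(S)={a,b}  FIRST(A)={a}  FIRST(B)={b}  FIRST(C)={a}
pass 2:
  A via A→B b a: +{b}
  C via C→S a b: +{b}
  FIRST(S)={a,b}  FIRST(A)={a,b}  FIRST(B)={b}  FIRST(C)={a,b}
pass 3: done
  FIRST(S)={a,b}  FIRST(A)={a,b}  FIRST(B)={b}  FIRST(C)={a,b}

FIRST(C) = ["a", "b"]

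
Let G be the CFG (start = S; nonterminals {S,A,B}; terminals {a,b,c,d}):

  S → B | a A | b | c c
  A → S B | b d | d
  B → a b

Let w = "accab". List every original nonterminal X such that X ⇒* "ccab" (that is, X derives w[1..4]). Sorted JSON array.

Convert to CNF:
  S -> T2 A | T2 T0 | T3 T3 | b
  A -> S B | T0 T1 | d
  B -> T2 T0
  T0 -> b
  T1 -> d
  T2 -> a
  T3 -> c

CYK fill — only the sub-triangle for w[1..4]:
  T[1,1] 'c' = {T3}  orig:{}
  T[2,2] 'c' = {T3}  orig:{}
  T[3,3] 'a' = {T2}  orig:{}
  T[4,4] 'b' = {S,T0}  orig:{S}
  T[1,2] 'cc' = {S}
  T[2,3] 'ca' = ∅
  T[3,4] 'ab' = {B,S}
  T[1,3] 'cca' = ∅
  T[2,4] 'cab' = ∅
  T[1,4] 'ccab' = {A}

Original NTs in T[1,4] deriving "ccab": ["A"]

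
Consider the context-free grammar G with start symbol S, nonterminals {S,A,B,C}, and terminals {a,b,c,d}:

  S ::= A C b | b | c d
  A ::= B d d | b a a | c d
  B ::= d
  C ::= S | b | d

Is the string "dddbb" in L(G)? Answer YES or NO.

Convert to CNF:
  S -> A X7 | T3 T0 | b
  A -> B X4 | T1 X5 | T3 T0
  B -> d
  C -> A X6 | T3 T0 | b | d
  T0 -> d
  T1 -> b
  T2 -> a
  T3 -> c
  X4 -> T0 T0
  X5 -> T2 T2
  X6 -> C T1
  X7 -> C T1

CYK table (by increasing span):
  T[0,0] 'd' = {B,C,T0}  orig:{B,C}
  T[1,1] 'd' = {B,C,T0}  orig:{B,C}
  T[2,2] 'd' = {B,C,T0}  orig:{B,C}
  T[3,3] 'b' = {C,S,T1}  orig:{C,S}
  T[4,4] 'b' = {C,S,T1}  orig:{C,S}
  T[0,1] 'dd' = {X4}  orig:{}
  T[1,2] 'dd' = {X4}  orig:{}
  T[2,3] 'db' = {X6,X7}  orig:{}
  T[3,4] 'bb' = {X6,X7}  orig:{}
  T[0,2] 'ddd' = {A}
  T[1,3] 'ddb' = ∅
  T[2,4] 'dbb' = ∅
  T[0,3] 'dddb' = ∅
  T[1,4] 'ddbb' = ∅
  T[0,4] 'dddbb' = {C,S}

S ∈ T[0,4] ⇒ YES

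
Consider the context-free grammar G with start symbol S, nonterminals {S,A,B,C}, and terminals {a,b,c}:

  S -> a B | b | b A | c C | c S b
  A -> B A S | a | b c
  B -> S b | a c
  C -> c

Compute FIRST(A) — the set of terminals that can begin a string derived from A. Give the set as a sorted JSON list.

Compute FIRST by fixpoint:
round 1:
  A via A→a: +{a}
  A via A→b c: +{b}
  B via B→a c: +{a}
  C via C→c: +{c}
  S via S→a B: +{a}
  S via S→b: +{b}
  S via S→c C: +{c}
  FIRST(S)={a,b,c}  FIRST(A)={a,b}  FIRST(B)={a}  FIRST(C)={c}
round 2:
  B via B→S b: +{b,c}
  FIRST(S)={a,b,c}  FIRST(A)={a,b}  FIRST(B)={a,b,c}  FIRST(C)={c}
round 3:
  A via A→B A S: +{c}
  FIRST(S)={a,b,c}  FIRST(A)={a,b,c}  FIRST(B)={a,b,c}  FIRST(C)={c}
round 4: (stable)
  FIRST(S)={a,b,c}  FIRST(A)={a,b,c}  FIRST(B)={a,b,c}  FIRST(C)={c}

FIRST(A) = ["a", "b", "c"]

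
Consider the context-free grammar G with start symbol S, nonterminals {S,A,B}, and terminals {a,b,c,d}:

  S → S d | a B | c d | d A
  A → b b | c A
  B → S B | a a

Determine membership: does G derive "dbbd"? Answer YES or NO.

CNF form of G:
  S -> S T3 | T1 T3 | T2 B | T3 A
  A -> T0 T0 | T1 A
  B -> S B | T2 T2
  T0 -> b
  T1 -> c
  T2 -> a
  T3 -> d

CYK table (by increasing span):
  T[0,0] 'd' = {T3}  orig:{}
  T[1,1] 'b' = {T0}  orig:{}
  T[2,2] 'b' = {T0}  orig:{}
  T[3,3] 'd' = {T3}  orig:{}
  T[0,1] 'db' = ∅
  T[1,2] 'bb' = {A}
  T[2,3] 'bd' = ∅
  T[0,2] 'dbb' = {S}
  T[1,3] 'bbd' = ∅
  T[0,3] 'dbbd' = {S}

S ∈ T[0,3] ⇒ YES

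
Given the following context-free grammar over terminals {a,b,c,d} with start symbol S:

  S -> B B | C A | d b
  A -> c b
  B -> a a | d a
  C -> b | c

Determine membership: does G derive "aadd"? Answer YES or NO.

Convert to CNF:
  S -> B B | C A | T3 T1
  A -> T0 T1
  B -> T2 T2 | T3 T2
  C -> b | c
  T0 -> c
  T1 -> b
  T2 -> a
  T3 -> d

CYK fill:
  cell(0,0) a: {T2}  orig:{}
  cell(1,1) a: {T2}  orig:{}
  cell(2,2) d: {T3}  orig:{}
  cell(3,3) d: {T3}  orig:{}
  cell(0,1) aa: {B}
  cell(1,2) ad: ∅
  cell(2,3) dd: ∅
  cell(0,2) aad: ∅
  cell(1,3) add: ∅
  cell(0,3) aadd: ∅

S ∉ T[0,3] ⇒ NO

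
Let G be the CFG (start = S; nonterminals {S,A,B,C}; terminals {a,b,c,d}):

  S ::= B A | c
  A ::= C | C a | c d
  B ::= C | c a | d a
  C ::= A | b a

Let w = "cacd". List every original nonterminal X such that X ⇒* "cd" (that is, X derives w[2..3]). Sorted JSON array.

Convert to CNF:
  S -> B A | c
  A -> C T0 | T1 T0 | T2 T3
  B -> C T0 | T1 T0 | T2 T0 | T2 T3 | T3 T0
  C -> C T0 | T1 T0 | T2 T3
  T0 -> a
  T1 -> b
  T2 -> c
  T3 -> d

CYK fill (cells [i..j] with 2 ≤ i ≤ j ≤ 3 only):
  T[2,2] 'c' = {S,T2}  orig:{S}
  T[3,3] 'd' = {T3}  orig:{}
  T[2,3] 'cd' = {A,B,C}

Original NTs in T[2,3] deriving "cd": ["A", "B", "C"]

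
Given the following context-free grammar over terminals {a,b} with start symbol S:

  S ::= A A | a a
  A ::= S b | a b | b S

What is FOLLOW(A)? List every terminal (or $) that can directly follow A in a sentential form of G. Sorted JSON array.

FIRST sets, iterate to fixpoint:
pass 1:
  A via A→a b: +{a}
  A via A→b S: +{b}
  S via S→A A: +{a,b}
  FIRST[S]={a,b}  FIRST[A]={a,b}
pass 2: (no change)
  FIRST[S]={a,b}  FIRST[A]={a,b}

FOLLOW sets:
initialize: $ ∈ FOLLOW(S)
[1]
  A→S b: FOLLOW(S) ⊇ FIRST(b) = {b}; new: +{b}
  S→A A: FOLLOW(A) ⊇ FIRST(A) = {a,b}; new: +{a,b}
  S→A A: FOLLOW(A) ⊇ FOLLOW(S) ⊇ {$,b}; new: +{$}
  S: {$,b}  A: {$,a,b}
[2]
  A→b S: FOLLOW(S) ⊇ FOLLOW(A) ⊇ {$,a,b}; new: +{a}
  S: {$,a,b}  A: {$,a,b}
[3] (no change)
  S: {$,a,b}  A: {$,a,b}

FOLLOW(A) = ["$", "a", "b"]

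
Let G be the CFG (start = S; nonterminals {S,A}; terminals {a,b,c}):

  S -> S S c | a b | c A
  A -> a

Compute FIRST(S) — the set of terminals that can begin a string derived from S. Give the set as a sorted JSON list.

Compute FIRST by fixpoint:
round 1:
  A via A→a: +{a}
  S via S→a b: +{a}
  S via S→c A: +{c}
  FIRST(S)={a,c}  FIRST(A)={a}
round 2: — fixpoint
  FIRST(S)={a,c}  FIRST(A)={a}

FIRST(S) = ["a", "c"]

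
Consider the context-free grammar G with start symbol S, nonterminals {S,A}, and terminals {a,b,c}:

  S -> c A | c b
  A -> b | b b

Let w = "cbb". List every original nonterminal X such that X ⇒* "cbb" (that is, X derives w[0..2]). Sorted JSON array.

Convert to CNF:
  S -> T1 A | T1 T0
  A -> T0 T0 | b
  T0 -> b
  T1 -> c

Fill CYK table bottom-up (cells [i..j] with 0 ≤ i ≤ j ≤ 2 only):
  T[0,0] 'c' = {T1}  orig:{}
  T[1,1] 'b' = {A,T0}  orig:{A}
  T[2,2] 'b' = {A,T0}  orig:{A}
  T[0,1] 'cb' = {S}
  T[1,2] 'bb' = {A}
  T[0,2] 'cbb' = {S}

Original NTs in T[0,2] deriving "cbb": ["S"]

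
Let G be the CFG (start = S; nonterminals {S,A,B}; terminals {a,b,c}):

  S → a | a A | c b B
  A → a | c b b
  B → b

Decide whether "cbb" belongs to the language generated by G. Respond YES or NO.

Convert to CNF:
  S -> T0 X4 | T2 A | a
  A -> T0 X3 | a
  B -> b
  T0 -> c
  T1 -> b
  T2 -> a
  X3 -> T1 T1
  X4 -> T1 B

CYK fill:
  cell(0,0) c: {T0}  orig:{}
  cell(1,1) b: {B,T1}  orig:{B}
  cell(2,2) b: {B,T1}  orig:{B}
  cell(0,1) cb: ∅
  cell(1,2) bb: {X3,X4}  orig:{}
  cell(0,2) cbb: {A,S}

S ∈ T[0,2] ⇒ YES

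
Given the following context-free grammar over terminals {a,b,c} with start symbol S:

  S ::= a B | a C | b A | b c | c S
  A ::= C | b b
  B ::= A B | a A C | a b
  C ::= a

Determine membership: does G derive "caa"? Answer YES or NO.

CNF form of G:
  S -> T0 A | T0 T2 | T1 B | T1 C | T2 S
  A -> T0 T0 | a
  B -> A B | T1 T0 | T1 X3
  C -> a
  T0 -> b
  T1 -> a
  T2 -> c
  X3 -> A C

Fill CYK table bottom-up:
  cell(0,0) c: {T2}  orig:{}
  cell(1,1) a: {A,C,T1}  orig:{A,C}
  cell(2,2) a: {A,C,T1}  orig:{A,C}
  cell(0,1) ca: ∅
  cell(1,2) aa: {S,X3}  orig:{S}
  cell(0,2) caa: {S}

S ∈ T[0,2] ⇒ YES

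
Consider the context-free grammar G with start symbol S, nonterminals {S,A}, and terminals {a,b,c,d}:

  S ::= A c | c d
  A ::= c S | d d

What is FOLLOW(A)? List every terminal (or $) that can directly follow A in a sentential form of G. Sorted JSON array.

FIRST sets, iterate to fixpoint:
[1]
  A via A→c S: +{c}
  A via A→d d: +{d}
  S via S→A c: +{c,d}
  FIRST[S]={c,d}  FIRST[A]={c,d}
[2] — fixpoint
  FIRST[S]={c,d}  FIRST[A]={c,d}

FOLLOW iteration:
seed FOLLOW(S) with $
pass 1:
  S→A c: FOLLOW(A) ⊇ FIRST(c) = {c}; new: +{c}
  FOLLOW(S)={$}  FOLLOW(A)={c}
pass 2:
  A→c S: FOLLOW(S) ⊇ FOLLOW(A) ⊇ {c}; new: +{c}
  FOLLOW(S)={$,c}  FOLLOW(A)={c}
pass 3: — fixpoint
  FOLLOW(S)={$,c}  FOLLOW(A)={c}

FOLLOW(A) = ["c"]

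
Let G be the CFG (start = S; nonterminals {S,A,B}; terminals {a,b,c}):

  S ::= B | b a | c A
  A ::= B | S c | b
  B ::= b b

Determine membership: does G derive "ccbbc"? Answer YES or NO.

Convert to CNF:
  S -> T0 A | T1 T1 | T1 T2
  A -> S T0 | T1 T1 | b
  B -> T1 T1
  T0 -> c
  T1 -> b
  T2 -> a

CYK fill:
  [0..0]={T0}  "c"  orig:{}
  [1..1]={T0}  "c"  orig:{}
  [2..2]={A,T1}  "b"  orig:{A}
  [3..3]={A,T1}  "b"  orig:{A}
  [4..4]={T0}  "c"  orig:{}
  [0..1]=∅  "cc"
  [1..2]={S}  "cb"
  [2..3]={A,B,S}  "bb"
  [3..4]=∅  "bc"
  [0..2]=∅  "ccb"
  [1..3]={S}  "cbb"
  [2..4]={A}  "bbc"
  [0..3]=∅  "ccbb"
  [1..4]={A,S}  "cbbc"
  [0..4]={S}  "ccbbc"

S ∈ T[0,4] ⇒ YES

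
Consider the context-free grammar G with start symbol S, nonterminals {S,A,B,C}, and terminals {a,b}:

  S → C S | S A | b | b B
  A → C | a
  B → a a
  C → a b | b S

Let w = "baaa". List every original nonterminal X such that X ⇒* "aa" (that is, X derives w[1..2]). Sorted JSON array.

CNF form of G:
  S -> C S | S A | T1 B | b
  A -> T0 T1 | T1 S | a
  B -> T0 T0
  C -> T0 T1 | T1 S
  T0 -> a
  T1 -> b

Fill CYK table bottom-up — only the sub-triangle for w[1..2]:
  T[1,1] 'a' = {A,T0}  orig:{A}
  T[2,2] 'a' = {A,T0}  orig:{A}
  T[1,2] 'aa' = {B}

Original NTs in T[1,2] deriving "aa": ["B"]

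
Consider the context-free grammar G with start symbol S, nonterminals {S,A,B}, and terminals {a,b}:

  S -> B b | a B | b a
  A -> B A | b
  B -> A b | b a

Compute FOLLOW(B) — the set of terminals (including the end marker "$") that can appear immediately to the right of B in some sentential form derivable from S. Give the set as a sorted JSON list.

FIRST sets, iterate to fixpoint:
[1]
  A via A→b: +{b}
  B via B→A b: +{b}
  S via S→B b: +{b}
  S via S→a B: +{a}
  S: {a,b}  A: {b}  B: {b}
[2] (stable)
  S: {a,b}  A: {b}  B: {b}

FOLLOW iteration:
seed FOLLOW(S) with $
round 1:
  A→B A: FOLLOW(B) ⊇ FIRST(A) = {b}; new: +{b}
  B→A b: FOLLOW(A) ⊇ FIRST(b) = {b}; new: +{b}
  S→a B: FOLLOW(B) ⊇ FOLLOW(S) ⊇ {$}; new: +{$}
  FOLLOW[S]={$}  FOLLOW[A]={b}  FOLLOW[B]={$,b}
round 2: — fixpoint
  FOLLOW[S]={$}  FOLLOW[A]={b}  FOLLOW[B]={$,b}

FOLLOW(B) = ["$", "b"]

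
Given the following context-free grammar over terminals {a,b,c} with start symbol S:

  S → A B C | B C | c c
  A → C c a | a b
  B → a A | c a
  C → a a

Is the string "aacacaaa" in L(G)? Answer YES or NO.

CNF form of G:
  S -> A X4 | B C | T0 T0
  A -> C X3 | T1 T2
  B -> T0 T1 | T1 A
  C -> T1 T1
  T0 -> c
  T1 -> a
  T2 -> b
  X3 -> T0 T1
  X4 -> B C

CYK table (by increasing span):
  [0..0]={T1}  "a"  orig:{}
  [1..1]={T1}  "a"  orig:{}
  [2..2]={T0}  "c"  orig:{}
  [3..3]={T1}  "a"  orig:{}
  [4..4]={T0}  "c"  orig:{}
  [5..5]={T1}  "a"  orig:{}
  [6..6]={T1}  "a"  orig:{}
  [7..7]={T1}  "a"  orig:{}
  [0..1]={C}  "aa"
  [1..2]=∅  "ac"
  [2..3]={B,X3}  "ca"  orig:{B}
  [3..4]=∅  "ac"
  [4..5]={B,X3}  "ca"  orig:{B}
  [5..6]={C}  "aa"
  [6..7]={C}  "aa"
  [0..2]=∅  "aac"
  [1..3]=∅  "aca"
  [2..4]=∅  "cac"
  [3..5]=∅  "aca"
  [4..6]=∅  "caa"
  [5..7]=∅  "aaa"
  [0..3]={A}  "aaca"
  [1..4]=∅  "acac"
  [2..5]=∅  "caca"
  [3..6]=∅  "acaa"
  [4..7]={S,X4}  "caaa"  orig:{S}
  [0..4]=∅  "aacac"
  [1..5]=∅  "acaca"
  [2..6]=∅  "cacaa"
  [3..7]=∅  "acaaa"
  [0..5]=∅  "aacaca"
  [1..6]=∅  "acacaa"
  [2..7]=∅  "cacaaa"
  [0..6]=∅  "aacacaa"
  [1..7]=∅  "acacaaa"
  [0..7]={S}  "aacacaaa"

S ∈ T[0,7] ⇒ YES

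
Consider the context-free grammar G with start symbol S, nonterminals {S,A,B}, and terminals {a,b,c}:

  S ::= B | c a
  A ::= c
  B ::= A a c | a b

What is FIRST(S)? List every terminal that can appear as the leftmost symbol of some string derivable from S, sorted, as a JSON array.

FIRST iteration:
pass 1:
  A via A→c: +{c}
  B via B→A a c: +{c}
  B via B→a b: +{a}
  S via S→B: +{a,c}
  FIRST[S]={a,c}  FIRST[A]={c}  FIRST[B]={a,c}
pass 2: done
  FIRST[S]={a,c}  FIRST[A]={c}  FIRST[B]={a,c}

FIRST(S) = ["a", "c"]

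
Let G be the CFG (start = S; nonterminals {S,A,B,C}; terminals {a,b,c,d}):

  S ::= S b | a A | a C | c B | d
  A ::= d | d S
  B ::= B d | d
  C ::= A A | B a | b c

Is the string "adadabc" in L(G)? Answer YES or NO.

CNF form of G:
  S -> S T2 | T1 A | T1 C | T3 B | d
  A -> T0 S | d
  B -> B T0 | d
  C -> A A | B T1 | T2 T3
  T0 -> d
  T1 -> a
  T2 -> b
  T3 -> c

Fill CYK table bottom-up:
  cell(0,0) a: {T1}  orig:{}
  cell(1,1) d: {A,B,S,T0}  orig:{A,B,S}
  cell(2,2) a: {T1}  orig:{}
  cell(3,3) d: {A,B,S,T0}  orig:{A,B,S}
  cell(4,4) a: {T1}  orig:{}
  cell(5,5) b: {T2}  orig:{}
  cell(6,6) c: {T3}  orig:{}
  cell(0,1) ad: {S}
  cell(1,2) da: {C}
  cell(2,3) ad: {S}
  cell(3,4) da: {C}
  cell(4,5) ab: ∅
  cell(5,6) bc: {C}
  cell(0,2) ada: {S}
  cell(1,3) dad: {A}
  cell(2,4) ada: {S}
  cell(3,5) dab: ∅
  cell(4,6) abc: {S}
  cell(0,3) adad: {S}
  cell(1,4) dada: {A}
  cell(2,5) adab: {S}
  cell(3,6) dabc: {A}
  cell(0,4) adada: {S}
  cell(1,5) dadab: {A}
  cell(2,6) adabc: {S}
  cell(0,5) adadab: {S}
  cell(1,6) dadabc: {A}
  cell(0,6) adadabc: {S}

S ∈ T[0,6] ⇒ YES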